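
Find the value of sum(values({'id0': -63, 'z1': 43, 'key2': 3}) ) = (-63) + 43 + 3
= -17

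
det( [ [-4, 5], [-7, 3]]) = 23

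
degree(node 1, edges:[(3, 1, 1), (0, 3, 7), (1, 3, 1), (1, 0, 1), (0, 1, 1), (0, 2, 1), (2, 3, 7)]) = 4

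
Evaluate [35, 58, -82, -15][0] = 35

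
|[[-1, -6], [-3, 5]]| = (-1)*(5) - (-6)*(-3)
= -23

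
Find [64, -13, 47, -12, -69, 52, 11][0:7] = [64, -13, 47, -12, -69, 52, 11]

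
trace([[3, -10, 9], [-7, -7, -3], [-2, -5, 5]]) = 1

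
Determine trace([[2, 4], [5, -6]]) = diagonal: 2 + (-6)
= -4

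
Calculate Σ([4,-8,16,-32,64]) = 44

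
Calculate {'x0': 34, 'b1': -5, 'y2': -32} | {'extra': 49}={'x0': 34, 'b1': -5, 'y2': -32, 'extra': 49}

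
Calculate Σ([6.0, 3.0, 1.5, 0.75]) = 11.25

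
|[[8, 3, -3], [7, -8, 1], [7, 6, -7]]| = 274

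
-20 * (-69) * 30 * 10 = 414000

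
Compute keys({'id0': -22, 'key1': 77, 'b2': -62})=['id0', 'key1', 'b2']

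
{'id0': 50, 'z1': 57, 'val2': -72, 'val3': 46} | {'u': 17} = {'id0': 50, 'z1': 57, 'val2': -72, 'val3': 46, 'u': 17}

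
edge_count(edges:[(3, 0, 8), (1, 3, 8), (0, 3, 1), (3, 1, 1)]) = 4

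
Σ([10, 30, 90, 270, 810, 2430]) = 3640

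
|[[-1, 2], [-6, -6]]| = 18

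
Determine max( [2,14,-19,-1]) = 14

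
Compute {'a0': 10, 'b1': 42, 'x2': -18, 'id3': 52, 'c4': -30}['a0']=10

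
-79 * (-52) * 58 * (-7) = -1667848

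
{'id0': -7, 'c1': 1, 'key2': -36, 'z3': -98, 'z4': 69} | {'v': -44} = {'id0': -7, 'c1': 1, 'key2': -36, 'z3': -98, 'z4': 69, 'v': -44}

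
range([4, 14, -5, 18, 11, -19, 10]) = 37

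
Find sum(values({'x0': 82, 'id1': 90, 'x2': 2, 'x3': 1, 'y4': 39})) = 214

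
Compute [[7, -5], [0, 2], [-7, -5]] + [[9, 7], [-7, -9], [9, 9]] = [[16, 2], [-7, -7], [2, 4]]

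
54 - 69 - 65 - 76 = -156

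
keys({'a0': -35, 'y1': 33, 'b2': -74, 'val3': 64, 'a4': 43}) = ['a0', 'y1', 'b2', 'val3', 'a4']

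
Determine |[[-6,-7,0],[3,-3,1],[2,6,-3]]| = -95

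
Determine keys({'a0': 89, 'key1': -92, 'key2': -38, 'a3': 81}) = ['a0', 'key1', 'key2', 'a3']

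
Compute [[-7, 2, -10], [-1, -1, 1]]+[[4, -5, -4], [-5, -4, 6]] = [[-3, -3, -14], [-6, -5, 7]]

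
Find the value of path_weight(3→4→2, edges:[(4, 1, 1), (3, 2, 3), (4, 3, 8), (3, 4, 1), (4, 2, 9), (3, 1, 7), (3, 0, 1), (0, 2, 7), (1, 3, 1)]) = 10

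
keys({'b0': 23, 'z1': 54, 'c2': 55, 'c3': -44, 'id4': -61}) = ['b0', 'z1', 'c2', 'c3', 'id4']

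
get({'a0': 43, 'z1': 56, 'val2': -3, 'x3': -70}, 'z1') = 56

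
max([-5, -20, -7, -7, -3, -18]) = -3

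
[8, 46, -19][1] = 46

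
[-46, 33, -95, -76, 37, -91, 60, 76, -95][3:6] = [-76, 37, -91]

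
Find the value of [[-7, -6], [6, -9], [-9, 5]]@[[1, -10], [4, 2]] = [[-31, 58], [-30, -78], [11, 100]]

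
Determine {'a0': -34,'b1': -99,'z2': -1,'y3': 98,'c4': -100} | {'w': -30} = {'a0': -34, 'b1': -99, 'z2': -1, 'y3': 98, 'c4': -100, 'w': -30}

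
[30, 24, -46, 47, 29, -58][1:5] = [24, -46, 47, 29]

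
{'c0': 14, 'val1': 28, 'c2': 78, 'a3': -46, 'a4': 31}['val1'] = 28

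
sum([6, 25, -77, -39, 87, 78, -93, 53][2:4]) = -116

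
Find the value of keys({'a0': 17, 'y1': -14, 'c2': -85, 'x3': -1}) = ['a0', 'y1', 'c2', 'x3']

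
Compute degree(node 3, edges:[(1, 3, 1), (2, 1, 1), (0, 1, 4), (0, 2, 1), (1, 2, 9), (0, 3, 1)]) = 2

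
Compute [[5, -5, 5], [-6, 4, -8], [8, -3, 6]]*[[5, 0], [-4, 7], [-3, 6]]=[[30, -5], [-22, -20], [34, 15]]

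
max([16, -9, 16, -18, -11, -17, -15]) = 16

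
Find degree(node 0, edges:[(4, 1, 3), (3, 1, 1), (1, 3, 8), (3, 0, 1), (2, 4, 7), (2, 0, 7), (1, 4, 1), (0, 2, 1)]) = 3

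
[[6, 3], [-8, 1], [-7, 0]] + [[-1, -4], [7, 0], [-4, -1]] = [[5, -1], [-1, 1], [-11, -1]]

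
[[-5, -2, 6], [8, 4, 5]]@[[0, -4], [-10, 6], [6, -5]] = C[0][0] = (-5)*(0) + (-2)*(-10) + (6)*(6) = 56
C[0][1] = (-5)*(-4) + (-2)*(6) + (6)*(-5) = -22
C[1][0] = (8)*(0) + (4)*(-10) + (5)*(6) = -10
C[1][1] = (8)*(-4) + (4)*(6) + (5)*(-5) = -33
= [[56, -22], [-10, -33]]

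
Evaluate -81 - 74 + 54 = -101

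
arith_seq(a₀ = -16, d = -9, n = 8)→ [-16, -25, -34, -43, -52, -61, -70, -79]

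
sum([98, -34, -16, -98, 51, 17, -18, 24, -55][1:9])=slice → [-34, -16, -98, 51, 17, -18, 24, -55]
(-34) + (-16) + (-98) + 51 + 17 + (-18) + 24 + (-55)
= -129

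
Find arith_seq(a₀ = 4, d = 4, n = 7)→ a_0 = 4 + 0*4 = 4
a_1 = 4 + 1*4 = 8
a_2 = 4 + 2*4 = 12
...
= [4, 8, 12, 16, 20, 24, 28]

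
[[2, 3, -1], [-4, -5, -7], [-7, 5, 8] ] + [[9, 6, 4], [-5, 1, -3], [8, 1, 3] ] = [[11, 9, 3], [-9, -4, -10], [1, 6, 11]]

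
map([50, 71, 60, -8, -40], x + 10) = [60, 81, 70, 2, -30]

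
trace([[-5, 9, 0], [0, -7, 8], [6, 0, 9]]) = -3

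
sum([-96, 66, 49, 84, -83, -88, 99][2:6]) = -38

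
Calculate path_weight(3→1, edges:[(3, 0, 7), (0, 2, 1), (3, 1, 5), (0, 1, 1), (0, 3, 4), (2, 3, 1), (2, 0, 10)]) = w(3→1)=5
= 5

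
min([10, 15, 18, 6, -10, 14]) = -10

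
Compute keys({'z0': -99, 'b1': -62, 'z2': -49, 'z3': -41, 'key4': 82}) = ['z0', 'b1', 'z2', 'z3', 'key4']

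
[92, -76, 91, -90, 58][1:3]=[-76, 91]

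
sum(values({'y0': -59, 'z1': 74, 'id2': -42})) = -27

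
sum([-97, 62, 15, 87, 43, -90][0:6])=slice → [-97, 62, 15, 87, 43, -90]
(-97) + 62 + 15 + 87 + 43 + (-90)
= 20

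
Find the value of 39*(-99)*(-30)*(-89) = -10308870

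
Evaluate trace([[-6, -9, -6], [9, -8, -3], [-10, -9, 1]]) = -13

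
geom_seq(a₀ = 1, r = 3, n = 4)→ [1, 3, 9, 27]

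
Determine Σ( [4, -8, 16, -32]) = 4 + -8 + 16 + -32
= -20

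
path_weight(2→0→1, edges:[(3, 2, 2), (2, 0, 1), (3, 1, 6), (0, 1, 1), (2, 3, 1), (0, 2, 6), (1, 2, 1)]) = w(2→0)=1 + w(0→1)=1
= 2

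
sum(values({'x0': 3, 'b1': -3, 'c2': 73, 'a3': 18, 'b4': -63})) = 28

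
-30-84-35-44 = -193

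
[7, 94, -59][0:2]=[7, 94]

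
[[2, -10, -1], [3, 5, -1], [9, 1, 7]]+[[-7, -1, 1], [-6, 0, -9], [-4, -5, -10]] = [[-5, -11, 0], [-3, 5, -10], [5, -4, -3]]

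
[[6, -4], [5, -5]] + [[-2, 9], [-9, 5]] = [[4, 5], [-4, 0]]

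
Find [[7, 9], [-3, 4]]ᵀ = [[7, -3], [9, 4]]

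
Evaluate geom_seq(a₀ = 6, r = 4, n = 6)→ [6, 24, 96, 384, 1536, 6144]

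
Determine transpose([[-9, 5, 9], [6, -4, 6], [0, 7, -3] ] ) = [[-9, 6, 0], [5, -4, 7], [9, 6, -3]]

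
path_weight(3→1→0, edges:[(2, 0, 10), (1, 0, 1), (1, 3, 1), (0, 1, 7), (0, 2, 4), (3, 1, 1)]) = w(3→1)=1 + w(1→0)=1
= 2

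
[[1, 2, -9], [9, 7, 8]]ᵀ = [[1, 9], [2, 7], [-9, 8]]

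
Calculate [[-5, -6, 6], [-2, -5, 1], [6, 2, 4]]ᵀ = [[-5, -2, 6], [-6, -5, 2], [6, 1, 4]]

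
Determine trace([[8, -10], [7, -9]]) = diagonal: 8 + (-9)
= -1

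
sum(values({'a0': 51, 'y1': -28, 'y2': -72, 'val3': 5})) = -44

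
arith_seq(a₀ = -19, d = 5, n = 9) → [-19, -14, -9, -4, 1, 6, 11, 16, 21]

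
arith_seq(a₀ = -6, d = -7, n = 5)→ [-6, -13, -20, -27, -34]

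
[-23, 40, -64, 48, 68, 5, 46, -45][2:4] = [-64, 48]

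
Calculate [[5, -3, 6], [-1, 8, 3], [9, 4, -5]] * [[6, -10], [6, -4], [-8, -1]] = C[0][0] = (5)*(6) + (-3)*(6) + (6)*(-8) = -36
C[0][1] = (5)*(-10) + (-3)*(-4) + (6)*(-1) = -44
C[1][0] = (-1)*(6) + (8)*(6) + (3)*(-8) = 18
C[1][1] = (-1)*(-10) + (8)*(-4) + (3)*(-1) = -25
C[2][0] = (9)*(6) + (4)*(6) + (-5)*(-8) = 118
C[2][1] = (9)*(-10) + (4)*(-4) + (-5)*(-1) = -101
= [[-36, -44], [18, -25], [118, -101]]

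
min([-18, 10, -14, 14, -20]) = -20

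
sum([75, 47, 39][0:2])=slice → [75, 47]
75 + 47
= 122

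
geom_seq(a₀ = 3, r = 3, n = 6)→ a_0 = 3*3^0 = 3
a_1 = 3*3^1 = 9
a_2 = 3*3^2 = 27
...
= [3, 9, 27, 81, 243, 729]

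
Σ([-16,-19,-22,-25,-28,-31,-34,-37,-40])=(-16) + (-19) + (-22) + (-25) + (-28) + (-31) + (-34) + (-37) + (-40)
= -252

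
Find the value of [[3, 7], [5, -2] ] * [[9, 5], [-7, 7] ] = C[0][0] = (3)*(9) + (7)*(-7) = -22
C[0][1] = (3)*(5) + (7)*(7) = 64
C[1][0] = (5)*(9) + (-2)*(-7) = 59
C[1][1] = (5)*(5) + (-2)*(7) = 11
= [[-22, 64], [59, 11]]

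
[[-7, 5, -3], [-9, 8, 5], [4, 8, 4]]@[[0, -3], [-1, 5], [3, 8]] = C[0][0] = (-7)*(0) + (5)*(-1) + (-3)*(3) = -14
C[0][1] = (-7)*(-3) + (5)*(5) + (-3)*(8) = 22
C[1][0] = (-9)*(0) + (8)*(-1) + (5)*(3) = 7
C[1][1] = (-9)*(-3) + (8)*(5) + (5)*(8) = 107
C[2][0] = (4)*(0) + (8)*(-1) + (4)*(3) = 4
C[2][1] = (4)*(-3) + (8)*(5) + (4)*(8) = 60
= [[-14, 22], [7, 107], [4, 60]]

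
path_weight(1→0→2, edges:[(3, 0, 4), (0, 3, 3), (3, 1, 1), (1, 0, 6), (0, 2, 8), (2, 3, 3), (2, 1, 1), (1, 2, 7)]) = 14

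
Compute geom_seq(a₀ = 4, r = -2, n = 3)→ [4, -8, 16]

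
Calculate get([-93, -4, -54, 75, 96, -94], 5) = -94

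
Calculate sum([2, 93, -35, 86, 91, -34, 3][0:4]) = 146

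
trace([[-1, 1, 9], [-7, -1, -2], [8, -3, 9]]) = 7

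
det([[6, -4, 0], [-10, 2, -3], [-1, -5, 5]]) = -242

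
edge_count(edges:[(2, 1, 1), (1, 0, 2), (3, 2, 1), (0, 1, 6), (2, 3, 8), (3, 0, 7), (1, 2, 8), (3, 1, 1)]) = 8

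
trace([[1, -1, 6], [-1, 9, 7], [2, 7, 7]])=diagonal: 1 + 9 + 7
= 17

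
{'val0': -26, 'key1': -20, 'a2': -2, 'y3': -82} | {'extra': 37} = {'val0': -26, 'key1': -20, 'a2': -2, 'y3': -82, 'extra': 37}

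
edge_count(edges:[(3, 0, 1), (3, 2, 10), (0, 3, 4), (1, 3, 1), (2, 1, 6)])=5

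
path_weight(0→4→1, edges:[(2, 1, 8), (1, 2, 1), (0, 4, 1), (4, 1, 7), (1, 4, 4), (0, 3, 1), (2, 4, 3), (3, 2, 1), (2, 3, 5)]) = 8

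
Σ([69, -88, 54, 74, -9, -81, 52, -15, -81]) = -25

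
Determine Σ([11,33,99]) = 143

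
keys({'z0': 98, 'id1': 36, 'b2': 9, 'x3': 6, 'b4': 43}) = ['z0', 'id1', 'b2', 'x3', 'b4']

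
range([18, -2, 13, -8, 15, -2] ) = 26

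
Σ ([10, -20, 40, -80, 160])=110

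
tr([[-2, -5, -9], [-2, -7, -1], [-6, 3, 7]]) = -2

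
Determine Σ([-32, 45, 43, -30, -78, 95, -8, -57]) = -22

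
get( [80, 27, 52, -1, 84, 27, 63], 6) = 63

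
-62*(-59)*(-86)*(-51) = 16043988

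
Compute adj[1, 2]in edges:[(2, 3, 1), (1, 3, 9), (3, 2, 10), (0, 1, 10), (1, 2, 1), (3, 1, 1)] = 1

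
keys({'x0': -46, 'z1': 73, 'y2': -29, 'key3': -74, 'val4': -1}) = ['x0', 'z1', 'y2', 'key3', 'val4']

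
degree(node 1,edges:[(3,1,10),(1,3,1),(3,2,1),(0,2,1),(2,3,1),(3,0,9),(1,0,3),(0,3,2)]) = incident: (3,1), (1,3), (1,0)
= 3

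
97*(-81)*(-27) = 212139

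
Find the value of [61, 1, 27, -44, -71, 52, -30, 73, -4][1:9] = [1, 27, -44, -71, 52, -30, 73, -4]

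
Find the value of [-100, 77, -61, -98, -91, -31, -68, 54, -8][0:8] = [-100, 77, -61, -98, -91, -31, -68, 54]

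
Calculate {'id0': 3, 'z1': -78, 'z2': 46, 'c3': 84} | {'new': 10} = {'id0': 3, 'z1': -78, 'z2': 46, 'c3': 84, 'new': 10}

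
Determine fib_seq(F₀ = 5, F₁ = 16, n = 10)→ [5, 16, 21, 37, 58, 95, 153, 248, 401, 649]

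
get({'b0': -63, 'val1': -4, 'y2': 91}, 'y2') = 91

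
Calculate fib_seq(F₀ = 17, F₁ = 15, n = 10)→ F_2 = F_1 + F_0 = 32
F_3 = F_2 + F_1 = 47
F_4 = F_3 + F_2 = 79
...
= [17, 15, 32, 47, 79, 126, 205, 331, 536, 867]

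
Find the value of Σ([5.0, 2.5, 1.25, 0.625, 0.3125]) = 9.6875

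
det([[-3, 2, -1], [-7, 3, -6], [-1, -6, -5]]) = 50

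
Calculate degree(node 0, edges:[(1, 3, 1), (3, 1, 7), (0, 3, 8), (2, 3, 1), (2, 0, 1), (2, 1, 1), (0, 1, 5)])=incident: (0,3), (2,0), (0,1)
= 3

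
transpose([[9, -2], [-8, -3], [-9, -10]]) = [[9, -8, -9], [-2, -3, -10]]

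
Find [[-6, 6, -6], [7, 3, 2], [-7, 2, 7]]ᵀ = [[-6, 7, -7], [6, 3, 2], [-6, 2, 7]]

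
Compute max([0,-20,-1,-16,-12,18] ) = 18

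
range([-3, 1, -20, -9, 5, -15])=25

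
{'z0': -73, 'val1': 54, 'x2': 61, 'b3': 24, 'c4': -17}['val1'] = 54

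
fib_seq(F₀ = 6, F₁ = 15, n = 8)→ [6, 15, 21, 36, 57, 93, 150, 243]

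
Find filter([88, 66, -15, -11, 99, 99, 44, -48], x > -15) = keep x where x > -15: 88✓, 66✓, -15✗, -11✓, 99✓, 99✓, 44✓, -48✗
= [88, 66, -11, 99, 99, 44]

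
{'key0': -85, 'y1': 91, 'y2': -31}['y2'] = -31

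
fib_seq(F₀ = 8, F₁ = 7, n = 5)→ [8, 7, 15, 22, 37]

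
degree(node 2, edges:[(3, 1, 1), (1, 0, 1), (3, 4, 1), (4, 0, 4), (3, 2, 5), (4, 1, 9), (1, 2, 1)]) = 2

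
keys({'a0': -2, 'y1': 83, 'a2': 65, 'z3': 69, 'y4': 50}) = ['a0', 'y1', 'a2', 'z3', 'y4']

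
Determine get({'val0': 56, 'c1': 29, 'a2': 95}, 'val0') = 56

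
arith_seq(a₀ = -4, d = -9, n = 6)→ a_0 = -4 + 0*-9 = -4
a_1 = -4 + 1*-9 = -13
a_2 = -4 + 2*-9 = -22
...
= [-4, -13, -22, -31, -40, -49]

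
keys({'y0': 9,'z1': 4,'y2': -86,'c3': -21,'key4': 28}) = ['y0', 'z1', 'y2', 'c3', 'key4']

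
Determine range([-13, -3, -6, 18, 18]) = 31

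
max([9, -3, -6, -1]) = 9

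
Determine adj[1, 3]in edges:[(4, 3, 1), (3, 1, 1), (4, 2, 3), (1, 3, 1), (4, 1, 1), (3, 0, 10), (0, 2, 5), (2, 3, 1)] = 1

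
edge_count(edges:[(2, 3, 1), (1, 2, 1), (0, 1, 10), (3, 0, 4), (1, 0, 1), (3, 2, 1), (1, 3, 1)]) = 7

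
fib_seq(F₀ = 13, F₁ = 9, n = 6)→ F_2 = F_1 + F_0 = 22
F_3 = F_2 + F_1 = 31
F_4 = F_3 + F_2 = 53
...
= [13, 9, 22, 31, 53, 84]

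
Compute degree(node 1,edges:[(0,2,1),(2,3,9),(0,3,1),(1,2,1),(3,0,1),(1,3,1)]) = incident: (1,2), (1,3)
= 2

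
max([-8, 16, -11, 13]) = 16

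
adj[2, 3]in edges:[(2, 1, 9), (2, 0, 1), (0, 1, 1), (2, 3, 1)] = 1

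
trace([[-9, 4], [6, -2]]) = -11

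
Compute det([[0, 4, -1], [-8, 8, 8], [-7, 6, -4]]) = (1)*(0)*det([[8, 8], [6, -4]]) + (-1)*(4)*det([[-8, 8], [-7, -4]]) + (1)*(-1)*det([[-8, 8], [-7, 6]])
= 0 + -352 + -8
= -360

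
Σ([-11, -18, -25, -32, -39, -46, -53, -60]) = -284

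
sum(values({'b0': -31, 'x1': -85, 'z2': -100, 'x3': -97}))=-313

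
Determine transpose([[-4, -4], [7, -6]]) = [[-4, 7], [-4, -6]]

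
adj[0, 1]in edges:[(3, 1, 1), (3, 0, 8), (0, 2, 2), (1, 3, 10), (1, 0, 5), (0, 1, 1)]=1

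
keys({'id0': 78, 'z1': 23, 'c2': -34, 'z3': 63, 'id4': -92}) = ['id0', 'z1', 'c2', 'z3', 'id4']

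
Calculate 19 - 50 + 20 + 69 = 58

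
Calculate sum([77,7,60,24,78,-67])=77 + 7 + 60 + 24 + 78 + (-67)
= 179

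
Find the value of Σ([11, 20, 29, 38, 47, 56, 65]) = 11 + 20 + 29 + 38 + 47 + 56 + 65
= 266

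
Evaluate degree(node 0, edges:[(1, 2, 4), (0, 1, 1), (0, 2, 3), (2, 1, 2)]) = 2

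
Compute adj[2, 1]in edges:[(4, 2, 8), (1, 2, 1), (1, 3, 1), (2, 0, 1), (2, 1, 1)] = 1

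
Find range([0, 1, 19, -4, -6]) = 25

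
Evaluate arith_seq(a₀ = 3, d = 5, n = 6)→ [3, 8, 13, 18, 23, 28]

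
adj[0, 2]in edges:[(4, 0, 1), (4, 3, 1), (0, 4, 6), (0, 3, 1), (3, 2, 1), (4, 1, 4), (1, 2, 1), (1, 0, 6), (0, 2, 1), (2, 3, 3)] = 1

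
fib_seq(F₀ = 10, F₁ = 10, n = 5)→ F_2 = F_1 + F_0 = 20
F_3 = F_2 + F_1 = 30
F_4 = F_3 + F_2 = 50
= [10, 10, 20, 30, 50]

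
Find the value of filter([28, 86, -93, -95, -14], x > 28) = keep x where x > 28: 28✗, 86✓, -93✗, -95✗, -14✗
= [86]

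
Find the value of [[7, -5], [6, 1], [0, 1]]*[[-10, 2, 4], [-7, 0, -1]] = [[-35, 14, 33], [-67, 12, 23], [-7, 0, -1]]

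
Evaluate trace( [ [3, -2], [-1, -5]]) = diagonal: 3 + (-5)
= -2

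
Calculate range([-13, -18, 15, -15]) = 33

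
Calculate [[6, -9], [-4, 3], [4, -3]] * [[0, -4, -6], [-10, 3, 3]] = [[90, -51, -63], [-30, 25, 33], [30, -25, -33]]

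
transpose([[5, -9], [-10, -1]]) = [[5, -10], [-9, -1]]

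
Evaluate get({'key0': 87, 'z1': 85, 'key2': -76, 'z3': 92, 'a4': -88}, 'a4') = -88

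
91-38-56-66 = -69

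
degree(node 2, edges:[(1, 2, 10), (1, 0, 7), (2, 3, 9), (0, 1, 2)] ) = incident: (1,2), (2,3)
= 2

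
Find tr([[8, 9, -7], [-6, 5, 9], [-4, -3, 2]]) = diagonal: 8 + 5 + 2
= 15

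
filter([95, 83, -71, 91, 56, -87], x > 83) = keep x where x > 83: 95✓, 83✗, -71✗, 91✓, 56✗, -87✗
= [95, 91]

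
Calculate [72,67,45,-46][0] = 72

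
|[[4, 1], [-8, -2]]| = (4)*(-2) - (1)*(-8)
= 0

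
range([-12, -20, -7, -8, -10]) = 13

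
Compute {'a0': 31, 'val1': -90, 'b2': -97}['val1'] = -90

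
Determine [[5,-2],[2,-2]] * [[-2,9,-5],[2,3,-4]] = [[-14, 39, -17], [-8, 12, -2]]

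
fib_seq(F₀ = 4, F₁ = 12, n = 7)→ F_2 = F_1 + F_0 = 16
F_3 = F_2 + F_1 = 28
F_4 = F_3 + F_2 = 44
...
= [4, 12, 16, 28, 44, 72, 116]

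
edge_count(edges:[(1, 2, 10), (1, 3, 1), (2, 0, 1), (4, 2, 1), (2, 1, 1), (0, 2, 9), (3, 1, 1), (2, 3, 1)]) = 8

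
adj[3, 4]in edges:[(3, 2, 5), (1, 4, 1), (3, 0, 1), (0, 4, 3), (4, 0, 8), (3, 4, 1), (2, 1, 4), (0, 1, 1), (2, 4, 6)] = 1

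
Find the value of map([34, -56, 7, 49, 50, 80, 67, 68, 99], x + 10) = 34+10=44, -56+10=-46, 7+10=17, 49+10=59, 50+10=60, 80+10=90, 67+10=77, 68+10=78, 99+10=109
= [44, -46, 17, 59, 60, 90, 77, 78, 109]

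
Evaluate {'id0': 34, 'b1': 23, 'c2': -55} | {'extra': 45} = {'id0': 34, 'b1': 23, 'c2': -55, 'extra': 45}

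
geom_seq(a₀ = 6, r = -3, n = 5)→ a_0 = 6*(-3)^0 = 6
a_1 = 6*(-3)^1 = -18
a_2 = 6*(-3)^2 = 54
...
= [6, -18, 54, -162, 486]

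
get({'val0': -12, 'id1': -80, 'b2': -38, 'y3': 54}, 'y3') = 54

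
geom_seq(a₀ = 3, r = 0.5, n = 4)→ [3.0, 1.5, 0.75, 0.375]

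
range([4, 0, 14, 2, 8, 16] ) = 16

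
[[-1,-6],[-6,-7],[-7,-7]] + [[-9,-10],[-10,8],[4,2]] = [[-10, -16], [-16, 1], [-3, -5]]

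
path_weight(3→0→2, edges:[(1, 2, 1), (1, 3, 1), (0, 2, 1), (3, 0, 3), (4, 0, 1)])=w(3→0)=3 + w(0→2)=1
= 4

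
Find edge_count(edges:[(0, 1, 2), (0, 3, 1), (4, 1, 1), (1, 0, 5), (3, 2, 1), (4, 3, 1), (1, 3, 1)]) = 7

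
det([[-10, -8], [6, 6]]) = -12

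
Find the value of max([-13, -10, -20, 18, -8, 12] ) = 18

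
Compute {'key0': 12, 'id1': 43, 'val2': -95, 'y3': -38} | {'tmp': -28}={'key0': 12, 'id1': 43, 'val2': -95, 'y3': -38, 'tmp': -28}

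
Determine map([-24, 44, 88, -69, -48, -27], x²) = [576, 1936, 7744, 4761, 2304, 729]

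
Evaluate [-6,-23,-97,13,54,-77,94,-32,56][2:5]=[-97, 13, 54]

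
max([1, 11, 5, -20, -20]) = 11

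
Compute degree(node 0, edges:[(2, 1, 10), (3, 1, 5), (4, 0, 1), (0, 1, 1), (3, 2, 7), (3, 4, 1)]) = incident: (4,0), (0,1)
= 2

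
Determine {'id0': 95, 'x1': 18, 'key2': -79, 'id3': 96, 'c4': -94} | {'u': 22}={'id0': 95, 'x1': 18, 'key2': -79, 'id3': 96, 'c4': -94, 'u': 22}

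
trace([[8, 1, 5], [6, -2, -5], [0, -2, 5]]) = 11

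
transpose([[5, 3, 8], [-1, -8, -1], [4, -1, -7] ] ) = [[5, -1, 4], [3, -8, -1], [8, -1, -7]]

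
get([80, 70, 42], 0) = 80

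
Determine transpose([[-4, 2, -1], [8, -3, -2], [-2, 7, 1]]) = [[-4, 8, -2], [2, -3, 7], [-1, -2, 1]]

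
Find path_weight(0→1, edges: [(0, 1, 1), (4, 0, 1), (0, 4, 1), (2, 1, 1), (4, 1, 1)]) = 1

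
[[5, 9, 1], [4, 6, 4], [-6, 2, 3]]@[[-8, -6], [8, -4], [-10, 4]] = [[22, -62], [-24, -32], [34, 40]]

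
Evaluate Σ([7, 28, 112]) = 147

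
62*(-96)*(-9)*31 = 1660608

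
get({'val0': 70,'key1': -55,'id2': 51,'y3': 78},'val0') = 70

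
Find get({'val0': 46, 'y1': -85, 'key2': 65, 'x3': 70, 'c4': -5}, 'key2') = 65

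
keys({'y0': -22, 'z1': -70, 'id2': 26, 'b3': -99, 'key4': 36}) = ['y0', 'z1', 'id2', 'b3', 'key4']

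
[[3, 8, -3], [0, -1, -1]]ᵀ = [[3, 0], [8, -1], [-3, -1]]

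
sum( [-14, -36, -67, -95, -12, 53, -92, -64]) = (-14) + (-36) + (-67) + (-95) + (-12) + 53 + (-92) + (-64)
= -327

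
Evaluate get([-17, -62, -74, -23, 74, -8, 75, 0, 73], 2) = -74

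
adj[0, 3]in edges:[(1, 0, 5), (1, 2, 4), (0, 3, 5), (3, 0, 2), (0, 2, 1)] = 5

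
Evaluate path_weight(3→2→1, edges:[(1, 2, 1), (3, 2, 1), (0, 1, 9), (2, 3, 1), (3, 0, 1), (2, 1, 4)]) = 5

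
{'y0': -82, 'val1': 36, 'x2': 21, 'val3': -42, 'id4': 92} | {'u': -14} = {'y0': -82, 'val1': 36, 'x2': 21, 'val3': -42, 'id4': 92, 'u': -14}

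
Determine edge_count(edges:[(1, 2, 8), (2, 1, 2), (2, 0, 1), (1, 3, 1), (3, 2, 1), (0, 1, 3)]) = 6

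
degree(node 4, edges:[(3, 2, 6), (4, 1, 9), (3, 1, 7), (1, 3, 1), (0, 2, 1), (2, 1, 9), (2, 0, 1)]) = 1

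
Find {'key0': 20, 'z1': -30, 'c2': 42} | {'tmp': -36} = {'key0': 20, 'z1': -30, 'c2': 42, 'tmp': -36}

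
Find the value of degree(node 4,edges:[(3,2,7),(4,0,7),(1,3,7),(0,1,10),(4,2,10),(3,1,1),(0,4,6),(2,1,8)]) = incident: (4,0), (4,2), (0,4)
= 3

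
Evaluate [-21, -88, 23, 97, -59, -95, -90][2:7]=[23, 97, -59, -95, -90]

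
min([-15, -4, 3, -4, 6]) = -15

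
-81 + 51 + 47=17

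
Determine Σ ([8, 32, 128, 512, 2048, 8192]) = 8 + 32 + 128 + 512 + 2048 + 8192
= 10920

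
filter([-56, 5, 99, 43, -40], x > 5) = [99, 43]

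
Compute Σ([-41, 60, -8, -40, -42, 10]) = -61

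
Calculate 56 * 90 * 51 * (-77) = -19792080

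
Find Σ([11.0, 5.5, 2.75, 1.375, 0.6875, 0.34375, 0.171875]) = 21.828125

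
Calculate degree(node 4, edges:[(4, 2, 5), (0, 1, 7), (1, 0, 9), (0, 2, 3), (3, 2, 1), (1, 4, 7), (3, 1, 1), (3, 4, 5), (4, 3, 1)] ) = 4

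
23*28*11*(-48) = -340032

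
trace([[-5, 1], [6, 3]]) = -2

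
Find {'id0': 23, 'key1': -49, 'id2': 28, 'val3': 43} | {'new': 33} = {'id0': 23, 'key1': -49, 'id2': 28, 'val3': 43, 'new': 33}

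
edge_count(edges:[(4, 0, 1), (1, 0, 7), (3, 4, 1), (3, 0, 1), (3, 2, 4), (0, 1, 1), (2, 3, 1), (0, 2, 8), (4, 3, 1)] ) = 9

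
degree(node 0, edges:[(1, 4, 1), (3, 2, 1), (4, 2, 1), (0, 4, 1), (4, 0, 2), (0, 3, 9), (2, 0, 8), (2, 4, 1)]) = incident: (0,4), (4,0), (0,3), (2,0)
= 4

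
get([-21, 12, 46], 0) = -21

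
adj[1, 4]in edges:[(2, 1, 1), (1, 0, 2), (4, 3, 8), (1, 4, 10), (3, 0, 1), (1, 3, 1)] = 10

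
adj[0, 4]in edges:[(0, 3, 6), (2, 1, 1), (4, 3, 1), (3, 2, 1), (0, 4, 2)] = 2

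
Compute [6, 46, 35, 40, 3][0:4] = [6, 46, 35, 40]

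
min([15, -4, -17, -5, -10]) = -17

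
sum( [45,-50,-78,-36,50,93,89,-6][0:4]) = -119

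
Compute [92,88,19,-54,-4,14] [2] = 19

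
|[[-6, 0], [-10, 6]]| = -36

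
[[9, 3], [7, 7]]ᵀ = [[9, 7], [3, 7]]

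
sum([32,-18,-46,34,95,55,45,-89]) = 108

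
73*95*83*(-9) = -5180445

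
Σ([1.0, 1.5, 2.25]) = 4.75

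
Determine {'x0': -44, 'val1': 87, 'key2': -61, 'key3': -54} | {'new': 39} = {'x0': -44, 'val1': 87, 'key2': -61, 'key3': -54, 'new': 39}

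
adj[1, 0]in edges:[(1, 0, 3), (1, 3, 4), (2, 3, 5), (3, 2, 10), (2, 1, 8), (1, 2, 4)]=3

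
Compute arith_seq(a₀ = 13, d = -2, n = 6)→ [13, 11, 9, 7, 5, 3]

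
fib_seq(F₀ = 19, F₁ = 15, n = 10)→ [19, 15, 34, 49, 83, 132, 215, 347, 562, 909]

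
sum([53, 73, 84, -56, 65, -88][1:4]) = slice → [73, 84, -56]
73 + 84 + (-56)
= 101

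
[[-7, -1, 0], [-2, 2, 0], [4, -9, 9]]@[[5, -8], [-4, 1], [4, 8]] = [[-31, 55], [-18, 18], [92, 31]]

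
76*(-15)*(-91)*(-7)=-726180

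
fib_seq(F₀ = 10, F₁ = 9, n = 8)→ [10, 9, 19, 28, 47, 75, 122, 197]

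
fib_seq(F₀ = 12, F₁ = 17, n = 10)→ [12, 17, 29, 46, 75, 121, 196, 317, 513, 830]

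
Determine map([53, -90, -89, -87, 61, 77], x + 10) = 53+10=63, -90+10=-80, -89+10=-79, -87+10=-77, 61+10=71, 77+10=87
= [63, -80, -79, -77, 71, 87]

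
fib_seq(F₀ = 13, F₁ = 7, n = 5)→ F_2 = F_1 + F_0 = 20
F_3 = F_2 + F_1 = 27
F_4 = F_3 + F_2 = 47
= [13, 7, 20, 27, 47]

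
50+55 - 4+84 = 185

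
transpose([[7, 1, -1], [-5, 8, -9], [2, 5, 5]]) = [[7, -5, 2], [1, 8, 5], [-1, -9, 5]]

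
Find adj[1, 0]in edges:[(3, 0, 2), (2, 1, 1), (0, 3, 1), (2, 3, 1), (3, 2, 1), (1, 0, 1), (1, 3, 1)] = 1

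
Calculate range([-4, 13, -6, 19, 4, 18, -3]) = 25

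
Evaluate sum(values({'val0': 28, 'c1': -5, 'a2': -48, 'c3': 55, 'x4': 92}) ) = 122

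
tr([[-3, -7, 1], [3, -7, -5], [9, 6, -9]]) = diagonal: (-3) + (-7) + (-9)
= -19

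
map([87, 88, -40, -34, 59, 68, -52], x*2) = [174, 176, -80, -68, 118, 136, -104]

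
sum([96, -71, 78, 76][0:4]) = 179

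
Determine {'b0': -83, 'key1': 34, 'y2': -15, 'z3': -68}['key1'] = 34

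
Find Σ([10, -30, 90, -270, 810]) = 610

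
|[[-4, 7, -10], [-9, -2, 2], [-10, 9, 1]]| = 1013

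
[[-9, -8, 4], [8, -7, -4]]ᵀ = [[-9, 8], [-8, -7], [4, -4]]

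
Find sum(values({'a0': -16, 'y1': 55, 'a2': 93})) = 132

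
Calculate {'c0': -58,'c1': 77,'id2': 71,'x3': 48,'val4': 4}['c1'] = 77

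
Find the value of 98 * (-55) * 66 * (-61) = 21700140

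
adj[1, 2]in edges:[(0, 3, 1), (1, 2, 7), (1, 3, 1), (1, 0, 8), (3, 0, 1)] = 7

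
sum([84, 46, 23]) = 84 + 46 + 23
= 153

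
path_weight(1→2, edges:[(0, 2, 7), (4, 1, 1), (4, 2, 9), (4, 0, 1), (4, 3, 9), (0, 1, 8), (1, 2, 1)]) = w(1→2)=1
= 1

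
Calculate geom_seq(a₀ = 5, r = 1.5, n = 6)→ a_0 = 5*1.5^0 = 5.0
a_1 = 5*1.5^1 = 7.5
a_2 = 5*1.5^2 = 11.25
...
= [5.0, 7.5, 11.25, 16.875, 25.3125, 37.96875]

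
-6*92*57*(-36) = 1132704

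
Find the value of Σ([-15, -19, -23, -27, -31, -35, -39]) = (-15) + (-19) + (-23) + (-27) + (-31) + (-35) + (-39)
= -189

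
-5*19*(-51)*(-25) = -121125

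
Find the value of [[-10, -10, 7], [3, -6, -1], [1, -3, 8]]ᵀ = [[-10, 3, 1], [-10, -6, -3], [7, -1, 8]]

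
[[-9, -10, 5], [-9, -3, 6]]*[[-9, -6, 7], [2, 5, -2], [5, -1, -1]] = [[86, -1, -48], [105, 33, -63]]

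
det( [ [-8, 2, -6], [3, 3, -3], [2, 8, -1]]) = (1)*(-8)*det([[3, -3], [8, -1]]) + (-1)*(2)*det([[3, -3], [2, -1]]) + (1)*(-6)*det([[3, 3], [2, 8]])
= -168 + -6 + -108
= -282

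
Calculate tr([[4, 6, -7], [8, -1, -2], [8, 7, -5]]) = -2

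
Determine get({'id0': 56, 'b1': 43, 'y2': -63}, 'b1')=43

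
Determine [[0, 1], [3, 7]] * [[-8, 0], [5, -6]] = [[5, -6], [11, -42]]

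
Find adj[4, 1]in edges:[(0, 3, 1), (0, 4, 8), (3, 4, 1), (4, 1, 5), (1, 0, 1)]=5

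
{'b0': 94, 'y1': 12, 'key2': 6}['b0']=94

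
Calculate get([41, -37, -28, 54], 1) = -37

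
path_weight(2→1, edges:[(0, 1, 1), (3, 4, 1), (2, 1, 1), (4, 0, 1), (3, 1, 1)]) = 1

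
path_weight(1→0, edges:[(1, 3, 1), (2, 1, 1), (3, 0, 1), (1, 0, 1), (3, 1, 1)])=w(1→0)=1
= 1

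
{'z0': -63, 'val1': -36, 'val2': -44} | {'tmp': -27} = {'z0': -63, 'val1': -36, 'val2': -44, 'tmp': -27}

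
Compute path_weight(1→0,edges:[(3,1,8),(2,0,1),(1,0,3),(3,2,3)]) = w(1→0)=3
= 3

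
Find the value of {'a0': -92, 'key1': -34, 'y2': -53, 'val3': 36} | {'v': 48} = {'a0': -92, 'key1': -34, 'y2': -53, 'val3': 36, 'v': 48}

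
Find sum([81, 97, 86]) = 81 + 97 + 86
= 264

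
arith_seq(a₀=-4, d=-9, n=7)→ a_0 = -4 + 0*-9 = -4
a_1 = -4 + 1*-9 = -13
a_2 = -4 + 2*-9 = -22
...
= [-4, -13, -22, -31, -40, -49, -58]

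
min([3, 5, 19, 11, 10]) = 3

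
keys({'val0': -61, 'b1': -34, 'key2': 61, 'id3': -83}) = ['val0', 'b1', 'key2', 'id3']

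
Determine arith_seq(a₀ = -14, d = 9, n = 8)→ [-14, -5, 4, 13, 22, 31, 40, 49]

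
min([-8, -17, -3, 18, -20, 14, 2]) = -20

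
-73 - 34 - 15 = -122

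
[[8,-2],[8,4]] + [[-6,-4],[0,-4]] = [[2, -6], [8, 0]]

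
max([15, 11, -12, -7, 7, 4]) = 15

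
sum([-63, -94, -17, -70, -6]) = (-63) + (-94) + (-17) + (-70) + (-6)
= -250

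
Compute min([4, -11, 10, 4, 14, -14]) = -14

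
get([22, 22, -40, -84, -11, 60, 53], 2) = -40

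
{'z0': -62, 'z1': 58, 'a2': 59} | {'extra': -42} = {'z0': -62, 'z1': 58, 'a2': 59, 'extra': -42}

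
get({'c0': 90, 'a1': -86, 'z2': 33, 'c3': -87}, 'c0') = 90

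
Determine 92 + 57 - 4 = 145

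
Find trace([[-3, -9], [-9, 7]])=4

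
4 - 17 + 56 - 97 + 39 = -15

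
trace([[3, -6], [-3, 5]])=diagonal: 3 + 5
= 8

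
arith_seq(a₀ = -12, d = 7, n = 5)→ [-12, -5, 2, 9, 16]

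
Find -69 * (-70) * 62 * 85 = 25454100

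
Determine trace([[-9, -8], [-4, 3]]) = -6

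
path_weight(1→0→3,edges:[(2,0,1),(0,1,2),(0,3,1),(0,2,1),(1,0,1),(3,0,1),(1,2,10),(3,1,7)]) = 2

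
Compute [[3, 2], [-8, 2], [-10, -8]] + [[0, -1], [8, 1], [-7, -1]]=[[3, 1], [0, 3], [-17, -9]]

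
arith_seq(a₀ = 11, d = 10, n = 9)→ a_0 = 11 + 0*10 = 11
a_1 = 11 + 1*10 = 21
a_2 = 11 + 2*10 = 31
...
= [11, 21, 31, 41, 51, 61, 71, 81, 91]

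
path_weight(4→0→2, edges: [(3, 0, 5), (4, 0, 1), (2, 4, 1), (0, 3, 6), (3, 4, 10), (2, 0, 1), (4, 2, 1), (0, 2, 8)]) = 9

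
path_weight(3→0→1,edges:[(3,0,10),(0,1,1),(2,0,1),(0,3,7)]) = w(3→0)=10 + w(0→1)=1
= 11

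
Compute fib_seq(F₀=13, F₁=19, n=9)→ F_2 = F_1 + F_0 = 32
F_3 = F_2 + F_1 = 51
F_4 = F_3 + F_2 = 83
...
= [13, 19, 32, 51, 83, 134, 217, 351, 568]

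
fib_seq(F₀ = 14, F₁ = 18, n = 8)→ F_2 = F_1 + F_0 = 32
F_3 = F_2 + F_1 = 50
F_4 = F_3 + F_2 = 82
...
= [14, 18, 32, 50, 82, 132, 214, 346]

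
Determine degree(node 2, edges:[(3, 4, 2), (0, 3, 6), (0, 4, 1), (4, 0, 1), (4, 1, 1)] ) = 0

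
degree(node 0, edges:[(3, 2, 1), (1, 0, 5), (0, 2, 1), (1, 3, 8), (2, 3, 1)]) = 2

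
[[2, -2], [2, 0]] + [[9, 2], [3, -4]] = [[11, 0], [5, -4]]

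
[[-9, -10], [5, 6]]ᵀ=[[-9, 5], [-10, 6]]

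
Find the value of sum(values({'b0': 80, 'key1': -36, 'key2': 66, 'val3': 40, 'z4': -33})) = 80 + (-36) + 66 + 40 + (-33)
= 117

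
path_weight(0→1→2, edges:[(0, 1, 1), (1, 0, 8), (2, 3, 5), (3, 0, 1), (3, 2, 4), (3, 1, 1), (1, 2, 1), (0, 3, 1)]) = 2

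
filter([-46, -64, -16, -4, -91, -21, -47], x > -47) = [-46, -16, -4, -21]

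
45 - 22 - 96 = -73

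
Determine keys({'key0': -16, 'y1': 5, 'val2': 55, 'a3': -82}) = ['key0', 'y1', 'val2', 'a3']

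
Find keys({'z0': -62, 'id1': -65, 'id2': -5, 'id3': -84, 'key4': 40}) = ['z0', 'id1', 'id2', 'id3', 'key4']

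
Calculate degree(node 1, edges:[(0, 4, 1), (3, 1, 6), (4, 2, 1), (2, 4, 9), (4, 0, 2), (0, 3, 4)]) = incident: (3,1)
= 1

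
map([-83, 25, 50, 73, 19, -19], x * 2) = -83*2=-166, 25*2=50, 50*2=100, 73*2=146, 19*2=38, -19*2=-38
= [-166, 50, 100, 146, 38, -38]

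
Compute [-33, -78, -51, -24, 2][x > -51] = keep x where x > -51: -33✓, -78✗, -51✗, -24✓, 2✓
= [-33, -24, 2]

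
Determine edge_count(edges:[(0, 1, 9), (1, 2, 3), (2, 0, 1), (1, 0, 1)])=4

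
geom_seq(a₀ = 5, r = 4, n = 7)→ [5, 20, 80, 320, 1280, 5120, 20480]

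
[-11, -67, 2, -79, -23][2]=2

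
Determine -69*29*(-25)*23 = 1150575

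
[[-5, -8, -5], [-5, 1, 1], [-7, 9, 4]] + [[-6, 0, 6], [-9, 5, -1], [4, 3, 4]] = [[-11, -8, 1], [-14, 6, 0], [-3, 12, 8]]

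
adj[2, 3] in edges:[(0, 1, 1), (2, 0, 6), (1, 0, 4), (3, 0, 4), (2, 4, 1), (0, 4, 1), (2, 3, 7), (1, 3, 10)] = 7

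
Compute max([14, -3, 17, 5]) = 17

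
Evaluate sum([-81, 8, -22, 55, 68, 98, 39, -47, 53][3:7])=260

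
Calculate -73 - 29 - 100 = -202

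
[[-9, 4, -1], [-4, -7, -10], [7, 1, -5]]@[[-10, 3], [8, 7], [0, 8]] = C[0][0] = (-9)*(-10) + (4)*(8) + (-1)*(0) = 122
C[0][1] = (-9)*(3) + (4)*(7) + (-1)*(8) = -7
C[1][0] = (-4)*(-10) + (-7)*(8) + (-10)*(0) = -16
C[1][1] = (-4)*(3) + (-7)*(7) + (-10)*(8) = -141
C[2][0] = (7)*(-10) + (1)*(8) + (-5)*(0) = -62
C[2][1] = (7)*(3) + (1)*(7) + (-5)*(8) = -12
= [[122, -7], [-16, -141], [-62, -12]]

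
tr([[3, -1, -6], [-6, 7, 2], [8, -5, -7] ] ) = 3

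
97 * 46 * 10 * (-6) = -267720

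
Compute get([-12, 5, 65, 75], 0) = -12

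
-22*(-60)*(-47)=-62040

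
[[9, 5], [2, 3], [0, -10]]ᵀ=[[9, 2, 0], [5, 3, -10]]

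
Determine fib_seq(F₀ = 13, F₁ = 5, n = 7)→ [13, 5, 18, 23, 41, 64, 105]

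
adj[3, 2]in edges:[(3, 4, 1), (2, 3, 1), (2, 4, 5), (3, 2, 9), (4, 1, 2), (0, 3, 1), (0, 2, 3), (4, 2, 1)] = 9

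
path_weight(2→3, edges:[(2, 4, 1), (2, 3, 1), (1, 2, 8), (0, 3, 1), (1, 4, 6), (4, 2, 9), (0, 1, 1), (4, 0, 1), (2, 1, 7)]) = 1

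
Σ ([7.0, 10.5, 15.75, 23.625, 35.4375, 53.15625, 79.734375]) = 225.203125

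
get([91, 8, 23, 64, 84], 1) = 8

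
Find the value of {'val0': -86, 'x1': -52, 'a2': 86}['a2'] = 86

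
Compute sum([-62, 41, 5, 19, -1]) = (-62) + 41 + 5 + 19 + (-1)
= 2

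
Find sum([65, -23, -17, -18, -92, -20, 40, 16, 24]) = 65 + (-23) + (-17) + (-18) + (-92) + (-20) + 40 + 16 + 24
= -25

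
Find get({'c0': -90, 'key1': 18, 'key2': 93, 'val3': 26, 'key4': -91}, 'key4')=-91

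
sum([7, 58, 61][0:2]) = slice → [7, 58]
7 + 58
= 65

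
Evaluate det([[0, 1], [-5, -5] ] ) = 5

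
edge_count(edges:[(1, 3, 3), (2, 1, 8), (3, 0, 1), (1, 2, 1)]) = 4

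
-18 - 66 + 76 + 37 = 29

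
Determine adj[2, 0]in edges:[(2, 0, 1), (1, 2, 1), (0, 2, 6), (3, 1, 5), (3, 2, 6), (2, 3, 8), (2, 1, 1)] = 1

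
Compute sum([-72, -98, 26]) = -144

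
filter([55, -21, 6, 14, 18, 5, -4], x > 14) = keep x where x > 14: 55✓, -21✗, 6✗, 14✗, 18✓, 5✗, -4✗
= [55, 18]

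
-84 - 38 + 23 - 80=-179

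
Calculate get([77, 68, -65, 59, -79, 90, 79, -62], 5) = 90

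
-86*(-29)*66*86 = 14155944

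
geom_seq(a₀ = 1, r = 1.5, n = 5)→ [1.0, 1.5, 2.25, 3.375, 5.0625]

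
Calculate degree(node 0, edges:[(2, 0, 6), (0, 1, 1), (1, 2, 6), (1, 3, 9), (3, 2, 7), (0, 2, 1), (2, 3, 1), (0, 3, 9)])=4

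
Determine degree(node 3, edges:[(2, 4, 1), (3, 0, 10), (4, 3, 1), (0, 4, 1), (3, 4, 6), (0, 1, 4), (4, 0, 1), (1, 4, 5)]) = 3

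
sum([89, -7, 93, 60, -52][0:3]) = slice → [89, -7, 93]
89 + (-7) + 93
= 175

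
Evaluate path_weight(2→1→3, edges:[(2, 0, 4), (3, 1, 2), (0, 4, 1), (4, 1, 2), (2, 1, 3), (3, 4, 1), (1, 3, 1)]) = 4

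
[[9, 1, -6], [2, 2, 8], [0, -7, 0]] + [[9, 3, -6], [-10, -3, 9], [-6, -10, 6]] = [[18, 4, -12], [-8, -1, 17], [-6, -17, 6]]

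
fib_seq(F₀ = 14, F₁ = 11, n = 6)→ [14, 11, 25, 36, 61, 97]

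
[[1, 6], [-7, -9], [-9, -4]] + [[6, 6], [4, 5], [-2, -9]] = [[7, 12], [-3, -4], [-11, -13]]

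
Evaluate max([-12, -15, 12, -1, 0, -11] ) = 12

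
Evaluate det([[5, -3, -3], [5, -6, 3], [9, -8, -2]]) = (1)*(5)*det([[-6, 3], [-8, -2]]) + (-1)*(-3)*det([[5, 3], [9, -2]]) + (1)*(-3)*det([[5, -6], [9, -8]])
= 180 + -111 + -42
= 27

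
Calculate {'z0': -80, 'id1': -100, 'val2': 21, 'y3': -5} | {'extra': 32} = {'z0': -80, 'id1': -100, 'val2': 21, 'y3': -5, 'extra': 32}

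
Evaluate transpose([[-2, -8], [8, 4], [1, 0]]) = [[-2, 8, 1], [-8, 4, 0]]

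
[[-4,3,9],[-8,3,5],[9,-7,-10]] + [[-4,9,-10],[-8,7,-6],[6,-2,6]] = [[-8, 12, -1], [-16, 10, -1], [15, -9, -4]]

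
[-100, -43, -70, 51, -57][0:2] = [-100, -43]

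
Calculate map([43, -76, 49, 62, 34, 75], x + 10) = [53, -66, 59, 72, 44, 85]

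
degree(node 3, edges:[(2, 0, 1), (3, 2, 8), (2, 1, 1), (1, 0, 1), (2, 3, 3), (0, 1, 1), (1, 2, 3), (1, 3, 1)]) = 3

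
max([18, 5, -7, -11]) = 18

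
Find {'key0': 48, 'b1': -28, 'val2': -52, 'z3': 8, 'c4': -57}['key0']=48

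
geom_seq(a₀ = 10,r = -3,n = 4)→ a_0 = 10*(-3)^0 = 10
a_1 = 10*(-3)^1 = -30
a_2 = 10*(-3)^2 = 90
...
= [10, -30, 90, -270]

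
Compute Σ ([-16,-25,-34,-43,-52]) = (-16) + (-25) + (-34) + (-43) + (-52)
= -170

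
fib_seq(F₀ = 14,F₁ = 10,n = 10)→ F_2 = F_1 + F_0 = 24
F_3 = F_2 + F_1 = 34
F_4 = F_3 + F_2 = 58
...
= [14, 10, 24, 34, 58, 92, 150, 242, 392, 634]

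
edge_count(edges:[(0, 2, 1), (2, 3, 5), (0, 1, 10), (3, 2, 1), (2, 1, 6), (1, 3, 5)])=6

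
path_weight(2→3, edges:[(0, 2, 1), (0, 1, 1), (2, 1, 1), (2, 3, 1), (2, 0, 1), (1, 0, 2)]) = w(2→3)=1
= 1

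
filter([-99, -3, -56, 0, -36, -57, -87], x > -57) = [-3, -56, 0, -36]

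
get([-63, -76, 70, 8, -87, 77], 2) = 70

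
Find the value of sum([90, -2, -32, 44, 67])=90 + (-2) + (-32) + 44 + 67
= 167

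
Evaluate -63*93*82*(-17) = 8167446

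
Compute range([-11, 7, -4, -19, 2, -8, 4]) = 26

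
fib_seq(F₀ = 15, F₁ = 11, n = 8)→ F_2 = F_1 + F_0 = 26
F_3 = F_2 + F_1 = 37
F_4 = F_3 + F_2 = 63
...
= [15, 11, 26, 37, 63, 100, 163, 263]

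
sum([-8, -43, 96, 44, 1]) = (-8) + (-43) + 96 + 44 + 1
= 90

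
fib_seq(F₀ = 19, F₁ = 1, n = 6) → [19, 1, 20, 21, 41, 62]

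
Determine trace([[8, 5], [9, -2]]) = diagonal: 8 + (-2)
= 6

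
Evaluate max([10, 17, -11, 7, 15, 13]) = 17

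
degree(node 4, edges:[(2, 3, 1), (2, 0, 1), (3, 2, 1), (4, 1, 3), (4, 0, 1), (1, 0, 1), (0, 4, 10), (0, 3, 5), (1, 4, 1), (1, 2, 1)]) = incident: (4,1), (4,0), (0,4), (1,4)
= 4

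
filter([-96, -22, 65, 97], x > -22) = keep x where x > -22: -96✗, -22✗, 65✓, 97✓
= [65, 97]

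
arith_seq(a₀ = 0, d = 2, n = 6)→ [0, 2, 4, 6, 8, 10]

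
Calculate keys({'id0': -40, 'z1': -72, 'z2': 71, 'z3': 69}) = ['id0', 'z1', 'z2', 'z3']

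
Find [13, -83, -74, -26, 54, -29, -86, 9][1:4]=[-83, -74, -26]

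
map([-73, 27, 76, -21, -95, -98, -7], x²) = (-73)²=5329, (27)²=729, (76)²=5776, (-21)²=441, (-95)²=9025, (-98)²=9604, (-7)²=49
= [5329, 729, 5776, 441, 9025, 9604, 49]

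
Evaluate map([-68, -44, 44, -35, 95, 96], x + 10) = -68+10=-58, -44+10=-34, 44+10=54, -35+10=-25, 95+10=105, 96+10=106
= [-58, -34, 54, -25, 105, 106]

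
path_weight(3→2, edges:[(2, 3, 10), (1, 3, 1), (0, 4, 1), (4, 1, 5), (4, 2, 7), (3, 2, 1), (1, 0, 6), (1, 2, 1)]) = w(3→2)=1
= 1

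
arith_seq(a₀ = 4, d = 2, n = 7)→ [4, 6, 8, 10, 12, 14, 16]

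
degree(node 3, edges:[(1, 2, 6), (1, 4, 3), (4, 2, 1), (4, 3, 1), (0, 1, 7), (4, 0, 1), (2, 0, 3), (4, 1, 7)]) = incident: (4,3)
= 1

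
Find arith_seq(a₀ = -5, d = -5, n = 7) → a_0 = -5 + 0*-5 = -5
a_1 = -5 + 1*-5 = -10
a_2 = -5 + 2*-5 = -15
...
= [-5, -10, -15, -20, -25, -30, -35]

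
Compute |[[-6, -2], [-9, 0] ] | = (-6)*(0) - (-2)*(-9)
= -18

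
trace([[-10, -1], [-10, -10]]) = -20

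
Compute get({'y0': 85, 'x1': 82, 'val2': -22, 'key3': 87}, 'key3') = 87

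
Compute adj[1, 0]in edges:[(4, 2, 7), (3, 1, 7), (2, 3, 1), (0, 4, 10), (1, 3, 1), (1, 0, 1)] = 1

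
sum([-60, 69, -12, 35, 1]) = 33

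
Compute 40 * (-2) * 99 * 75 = -594000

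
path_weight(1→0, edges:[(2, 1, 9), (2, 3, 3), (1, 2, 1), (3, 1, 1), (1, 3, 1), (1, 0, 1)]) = w(1→0)=1
= 1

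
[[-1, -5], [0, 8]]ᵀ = [[-1, 0], [-5, 8]]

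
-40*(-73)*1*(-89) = -259880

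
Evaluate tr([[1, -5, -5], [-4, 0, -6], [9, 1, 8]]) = 9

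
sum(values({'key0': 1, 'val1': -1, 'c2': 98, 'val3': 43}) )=1 + (-1) + 98 + 43
= 141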